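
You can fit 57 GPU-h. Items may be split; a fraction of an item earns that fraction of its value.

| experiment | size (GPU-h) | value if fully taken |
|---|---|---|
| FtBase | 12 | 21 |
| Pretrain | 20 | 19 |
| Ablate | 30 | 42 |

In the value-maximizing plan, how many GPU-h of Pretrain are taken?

15

Best value per unit of size first: FtBase 21/12≈1.75, Ablate 42/30≈1.4, Pretrain 19/20≈0.95.
All 12 GPU-h of FtBase fit (value 21) → 45 remain.
Take all of Ablate (30 GPU-h, value 42) → 15 GPU-h left.
Fill the last 15 GPU-h with part of Pretrain: 15/20 of it earns 14.25.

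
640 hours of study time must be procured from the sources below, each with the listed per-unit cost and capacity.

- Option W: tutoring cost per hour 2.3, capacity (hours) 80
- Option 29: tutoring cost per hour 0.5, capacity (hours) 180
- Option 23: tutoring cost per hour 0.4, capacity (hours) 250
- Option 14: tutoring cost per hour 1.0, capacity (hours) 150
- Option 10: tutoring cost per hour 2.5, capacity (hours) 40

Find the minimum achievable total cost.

478

Use sources in increasing cost order.
Take 250 from Option 23 at 0.4 → need 390 more.
Option 29 (0.5): use full 180 → 210 hours to go.
Option 14 (1.0): use full 150 → 60 hours to go.
Option W (2.3): take the remaining 60 → done.
Option 10: unused.
Cost = 250×0.4 + 180×0.5 + 150×1.0 + 60×2.3 = 478.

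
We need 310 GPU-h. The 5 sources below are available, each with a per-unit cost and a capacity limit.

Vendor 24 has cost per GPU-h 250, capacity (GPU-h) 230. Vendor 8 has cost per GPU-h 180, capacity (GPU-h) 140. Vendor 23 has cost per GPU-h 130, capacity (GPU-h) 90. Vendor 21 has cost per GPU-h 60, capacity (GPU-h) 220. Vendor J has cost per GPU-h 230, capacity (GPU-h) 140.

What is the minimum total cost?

24900

Cheapest first:
Take 220 from Vendor 21 at 60 — need 90 more.
Vendor 23 at 130: take all 90 GPU-h — 0 still needed.
Vendor 8, Vendor J, Vendor 24: unused.
Cost = 220×60 + 90×130 = 24900.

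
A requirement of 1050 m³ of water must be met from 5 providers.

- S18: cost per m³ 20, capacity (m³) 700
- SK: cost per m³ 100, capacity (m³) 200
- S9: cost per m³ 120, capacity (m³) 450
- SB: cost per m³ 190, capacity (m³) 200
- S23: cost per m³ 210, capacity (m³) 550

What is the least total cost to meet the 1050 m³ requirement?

52000

Fill from the cheapest provider first.
S18 (20): use full 700 — 350 m³ to go.
Take 200 from SK at 100 — need 150 more.
Take 150 from S9 at 120 to finish.
SB, S23: unused.
Cost = 700×20 + 200×100 + 150×120 = 52000.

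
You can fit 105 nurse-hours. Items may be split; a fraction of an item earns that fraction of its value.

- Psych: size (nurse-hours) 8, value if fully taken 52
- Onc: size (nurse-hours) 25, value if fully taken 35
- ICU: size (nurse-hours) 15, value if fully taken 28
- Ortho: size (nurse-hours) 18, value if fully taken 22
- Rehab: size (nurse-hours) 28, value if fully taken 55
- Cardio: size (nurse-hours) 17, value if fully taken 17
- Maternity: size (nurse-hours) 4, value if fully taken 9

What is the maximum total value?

Sort by value density: Psych 52/8≈6.5, Maternity 9/4≈2.25, Rehab 55/28≈1.96, ICU 28/15≈1.87, Onc 35/25≈1.4, Ortho 22/18≈1.22, Cardio 17/17≈1.
Take all of Psych (8 nurse-hours, value 52) → 97 nurse-hours left.
Maternity: take in full, 4 nurse-hours for value 9 → 93 left.
Rehab: take in full, 28 nurse-hours for value 55 → 65 left.
Take all of ICU (15 nurse-hours, value 28) → 50 nurse-hours left.
Take all of Onc (25 nurse-hours, value 35) → 25 nurse-hours left.
Ortho: take in full, 18 nurse-hours for value 22 → 7 left.
7 nurse-hours left: a 7/17 share of Cardio gives 17×7/17 = 7.
Total value = 208.

208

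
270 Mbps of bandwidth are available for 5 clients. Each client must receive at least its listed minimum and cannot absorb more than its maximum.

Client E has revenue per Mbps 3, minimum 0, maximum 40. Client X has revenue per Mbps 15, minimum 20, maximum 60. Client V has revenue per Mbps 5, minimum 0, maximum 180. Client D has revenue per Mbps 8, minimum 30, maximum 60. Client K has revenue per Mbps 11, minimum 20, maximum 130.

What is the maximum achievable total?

Meeting every minimum uses 0+20+0+30+20 = 70 Mbps, leaving 200.
Highest revenue per Mbps first: Client X 15 > Client K 11 > Client D 8 > Client V 5 > Client E 3.
Client X: +40 to 60 (cap) ; 160 left.
Give Client K 110 more to hit its cap of 130 ; 50 left.
Client D takes 30 more to reach its cap of 60 ; 20 left.
Only 20 left; Client V takes them to reach 20.
Total = 15×60 + 5×20 + 8×60 + 11×130 = 2910.

2910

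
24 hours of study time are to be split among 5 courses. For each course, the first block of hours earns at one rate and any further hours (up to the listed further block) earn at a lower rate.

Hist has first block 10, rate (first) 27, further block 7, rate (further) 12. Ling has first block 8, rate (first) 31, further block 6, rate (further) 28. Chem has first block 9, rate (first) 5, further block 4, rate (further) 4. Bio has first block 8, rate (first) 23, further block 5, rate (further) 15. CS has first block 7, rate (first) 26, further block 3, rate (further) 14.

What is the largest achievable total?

686

Rank every tier by rate: Ling/first 31 > Ling/second 28 > Hist/first 27 > CS/first 26 > Bio/first 23 > Bio/second 15 > CS/second 14 > Hist/second 12 > Chem/first 5 > Chem/second 4.
Ling first at 31: fill all 8 → 16 left.
Fill Ling second block (6 at 28) → 10 left.
Fill Hist first block (10 at 27) → 0 left.
Total = 31×8 + 28×6 + 27×10 = 686.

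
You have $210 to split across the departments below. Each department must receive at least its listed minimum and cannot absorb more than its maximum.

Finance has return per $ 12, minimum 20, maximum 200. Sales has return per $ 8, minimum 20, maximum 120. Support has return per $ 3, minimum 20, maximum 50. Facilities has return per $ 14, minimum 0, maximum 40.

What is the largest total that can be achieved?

2340

Meeting every minimum uses 20+20+20+0 = 60 $, leaving 150.
Highest return per $ first: Facilities 14 > Finance 12 > Sales 8 > Support 3.
Facilities takes 40 more to reach its cap of 40 — 110 left.
Finance: +110 (room for 180) → 130. Pool exhausted.
Total = 12×130 + 8×20 + 3×20 + 14×40 = 2340.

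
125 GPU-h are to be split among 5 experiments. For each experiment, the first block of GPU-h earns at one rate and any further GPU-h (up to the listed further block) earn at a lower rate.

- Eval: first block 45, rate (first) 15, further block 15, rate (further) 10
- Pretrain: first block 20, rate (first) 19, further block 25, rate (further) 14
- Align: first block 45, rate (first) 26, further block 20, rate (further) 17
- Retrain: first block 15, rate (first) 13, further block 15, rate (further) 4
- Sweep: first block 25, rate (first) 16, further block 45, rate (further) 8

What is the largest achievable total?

2515

Treat each block as its own option and order by rate: Align/first 26 > Pretrain/first 19 > Align/second 17 > Sweep/first 16 > Eval/first 15 > Pretrain/second 14 > Retrain/first 13 > Eval/second 10 > Sweep/second 8 > Retrain/second 4.
Align first at 26: fill all 45 → 80 left.
Pretrain first at 19: fill all 20 → 60 left.
Fill Align second block (20 at 17) → 40 left.
Sweep first at 16: fill all 25 → 15 left.
Eval/first: +15 of 45 at 15; pool empty.
Total = 26×45 + 19×20 + 17×20 + 16×25 + 15×15 = 2515.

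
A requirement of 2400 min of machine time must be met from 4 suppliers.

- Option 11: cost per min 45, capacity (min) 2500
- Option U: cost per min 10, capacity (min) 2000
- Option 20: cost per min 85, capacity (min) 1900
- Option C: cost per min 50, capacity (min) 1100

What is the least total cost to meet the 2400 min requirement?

38000

Use suppliers in increasing cost order.
Option U at 10: take all 2000 min — 400 still needed.
Option 11 (45): take the remaining 400 — done.
Option C, Option 20: unused.
Cost = 2000×10 + 400×45 = 38000.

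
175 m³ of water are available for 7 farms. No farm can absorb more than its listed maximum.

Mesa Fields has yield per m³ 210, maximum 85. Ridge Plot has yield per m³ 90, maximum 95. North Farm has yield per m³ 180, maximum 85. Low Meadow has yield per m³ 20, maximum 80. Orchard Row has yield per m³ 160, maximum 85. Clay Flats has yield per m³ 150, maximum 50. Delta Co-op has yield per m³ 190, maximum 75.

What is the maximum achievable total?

34800

Rank by yield per m³: Mesa Fields 210 > Delta Co-op 190 > North Farm 180 > Orchard Row 160 > Clay Flats 150 > Ridge Plot 90 > Low Meadow 20.
Give Mesa Fields 85 to hit its cap of 85 ; 90 left.
Delta Co-op: +75 to 75 (cap) ; 15 left.
Only 15 left; North Farm takes them to reach 15.
Total = 210×85 + 180×15 + 190×75 = 34800.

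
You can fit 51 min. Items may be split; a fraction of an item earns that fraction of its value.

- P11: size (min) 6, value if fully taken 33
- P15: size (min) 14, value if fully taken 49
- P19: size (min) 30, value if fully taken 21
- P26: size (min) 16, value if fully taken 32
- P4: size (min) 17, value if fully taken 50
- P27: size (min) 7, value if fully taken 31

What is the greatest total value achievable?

177

Sort by value density: P11 33/6≈5.5, P27 31/7≈4.43, P15 49/14≈3.5, P4 50/17≈2.94, P26 32/16≈2, P19 21/30≈0.7.
P11: take in full, 6 min for value 33 — 45 left.
Take all of P27 (7 min, value 31) — 38 min left.
All 14 min of P15 fit (value 49) — 24 remain.
Take all of P4 (17 min, value 50) — 7 min left.
Fill the last 7 min with part of P26: 7/16 of it earns 14.
Total value = 177.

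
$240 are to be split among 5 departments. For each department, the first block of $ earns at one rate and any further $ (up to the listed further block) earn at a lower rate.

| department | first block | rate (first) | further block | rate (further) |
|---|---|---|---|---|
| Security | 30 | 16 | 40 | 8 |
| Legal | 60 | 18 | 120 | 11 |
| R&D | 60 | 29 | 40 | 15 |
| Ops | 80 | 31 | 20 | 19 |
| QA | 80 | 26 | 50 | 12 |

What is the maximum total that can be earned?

6680

Treat each block as its own option and order by rate: Ops/first 31 > R&D/first 29 > QA/first 26 > Ops/second 19 > Legal/first 18 > Security/first 16 > R&D/second 15 > QA/second 12 > Legal/second 11 > Security/second 8.
Ops first at 31: fill all 80 ; 160 left.
R&D first at 29: fill all 60 ; 100 left.
QA first at 26: fill all 80 ; 20 left.
Ops second at 19: fill all 20 ; 0 left.
Total = 31×80 + 29×60 + 26×80 + 19×20 = 6680.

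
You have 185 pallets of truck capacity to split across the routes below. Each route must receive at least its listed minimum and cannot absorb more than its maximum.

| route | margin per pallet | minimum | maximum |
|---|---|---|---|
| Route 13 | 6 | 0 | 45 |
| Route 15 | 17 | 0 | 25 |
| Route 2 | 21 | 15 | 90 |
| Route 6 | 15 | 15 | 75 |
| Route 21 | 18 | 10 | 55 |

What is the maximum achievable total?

3530

Meeting every minimum uses 0+0+15+15+10 = 40 pallets, leaving 145.
Order the routes by margin per pallet: Route 2 21 > Route 21 18 > Route 15 17 > Route 6 15 > Route 13 6.
Route 2: +75 to 90 (cap) — 70 left.
Give Route 21 45 more to hit its cap of 55 — 25 left.
Route 15: +25 to 25 (cap) — 0 left.
Total = 17×25 + 21×90 + 15×15 + 18×55 = 3530.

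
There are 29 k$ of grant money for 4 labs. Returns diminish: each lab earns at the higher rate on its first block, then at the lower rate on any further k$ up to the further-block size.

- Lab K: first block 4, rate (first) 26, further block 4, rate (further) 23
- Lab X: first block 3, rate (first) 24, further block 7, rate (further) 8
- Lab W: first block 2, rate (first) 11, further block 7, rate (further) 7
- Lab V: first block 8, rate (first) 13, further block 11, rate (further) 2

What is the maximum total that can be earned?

Order all 8 blocks by rate: Lab K/first 26 > Lab X/first 24 > Lab K/second 23 > Lab V/first 13 > Lab W/first 11 > Lab X/second 8 > Lab W/second 7 > Lab V/second 2.
Fill Lab K first block (4 at 26) ; 25 left.
Lab X/first (24): +3 ; 22 left.
Lab K second at 23: fill all 4 ; 18 left.
Lab V first at 13: fill all 8 ; 10 left.
Fill Lab W first block (2 at 11) ; 8 left.
Lab X/second (8): +7 ; 1 left.
Lab W/second: +1 of 7 at 7; pool empty.
Total = 26×4 + 24×3 + 23×4 + 13×8 + 11×2 + 8×7 + 7×1 = 457.

457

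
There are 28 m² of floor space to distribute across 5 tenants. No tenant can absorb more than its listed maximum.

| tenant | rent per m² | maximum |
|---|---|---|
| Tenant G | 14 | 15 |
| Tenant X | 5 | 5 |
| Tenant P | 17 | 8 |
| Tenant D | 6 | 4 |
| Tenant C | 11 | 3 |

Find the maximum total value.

391

Order the tenants by rent per m²: Tenant P 17 > Tenant G 14 > Tenant C 11 > Tenant D 6 > Tenant X 5.
Tenant P takes 8 to reach its cap of 8 → 20 left.
Tenant G takes 15 to reach its cap of 15 → 5 left.
Tenant C: +3 to 3 (cap) → 2 left.
Tenant D has room for 4 but only 2 remain, so it gets 2.
Total = 14×15 + 17×8 + 6×2 + 11×3 = 391.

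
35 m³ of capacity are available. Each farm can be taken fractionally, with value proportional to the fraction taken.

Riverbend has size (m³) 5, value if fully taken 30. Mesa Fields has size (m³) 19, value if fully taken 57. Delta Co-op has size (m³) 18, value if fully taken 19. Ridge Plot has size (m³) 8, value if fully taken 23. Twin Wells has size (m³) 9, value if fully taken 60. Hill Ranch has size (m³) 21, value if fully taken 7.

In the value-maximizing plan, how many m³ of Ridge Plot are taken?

2

Best value per unit of size first: Twin Wells 60/9≈6.67, Riverbend 30/5≈6, Mesa Fields 57/19≈3, Ridge Plot 23/8≈2.88, Delta Co-op 19/18≈1.06, Hill Ranch 7/21≈0.333.
Twin Wells: take in full, 9 m³ for value 60 ; 26 left.
All 5 m³ of Riverbend fit (value 30) ; 21 remain.
Take all of Mesa Fields (19 m³, value 57) ; 2 m³ left.
2 m³ left: a 2/8 share of Ridge Plot gives 23×2/8 = 5.75.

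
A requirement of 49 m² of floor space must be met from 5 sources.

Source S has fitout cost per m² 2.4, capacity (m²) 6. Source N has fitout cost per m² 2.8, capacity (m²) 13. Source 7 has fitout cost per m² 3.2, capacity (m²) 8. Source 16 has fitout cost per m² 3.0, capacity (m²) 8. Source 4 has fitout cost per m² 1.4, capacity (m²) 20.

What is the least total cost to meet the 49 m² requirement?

Fill from the cheapest source first.
Source 4 (1.4): use full 20 ; 29 m² to go.
Source S (2.4): use full 6 ; 23 m² to go.
Take 13 from Source N at 2.8 ; need 10 more.
Source 16 at 3.0: take all 8 m² ; 2 still needed.
Source 7 (3.2): take the remaining 2 ; done.
Cost = 20×1.4 + 6×2.4 + 13×2.8 + 8×3.0 + 2×3.2 = 109.2.

109.2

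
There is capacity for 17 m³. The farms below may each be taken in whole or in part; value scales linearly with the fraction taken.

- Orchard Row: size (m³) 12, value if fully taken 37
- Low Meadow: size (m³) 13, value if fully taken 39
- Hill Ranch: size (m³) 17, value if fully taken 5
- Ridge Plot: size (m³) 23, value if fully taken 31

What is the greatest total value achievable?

Rank by value-to-size ratio: Orchard Row 37/12≈3.08, Low Meadow 39/13≈3, Ridge Plot 31/23≈1.35, Hill Ranch 5/17≈0.294.
Orchard Row: take in full, 12 m³ for value 37 ; 5 left.
Only 5 m³ remain; take 5/13 of Low Meadow for value 39×5/13 = 15.
Total value = 52.

52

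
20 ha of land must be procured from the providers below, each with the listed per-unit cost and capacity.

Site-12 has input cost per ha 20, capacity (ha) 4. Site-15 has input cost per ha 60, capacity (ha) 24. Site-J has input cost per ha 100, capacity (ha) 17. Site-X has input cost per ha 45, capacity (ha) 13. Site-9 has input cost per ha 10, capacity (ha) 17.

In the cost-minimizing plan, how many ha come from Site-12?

3

Cheapest first:
Site-9 at 10: take all 17 ha → 3 still needed.
Site-12 at 20: take 3 of its 4 → requirement met.
Site-X, Site-15, Site-J: unused.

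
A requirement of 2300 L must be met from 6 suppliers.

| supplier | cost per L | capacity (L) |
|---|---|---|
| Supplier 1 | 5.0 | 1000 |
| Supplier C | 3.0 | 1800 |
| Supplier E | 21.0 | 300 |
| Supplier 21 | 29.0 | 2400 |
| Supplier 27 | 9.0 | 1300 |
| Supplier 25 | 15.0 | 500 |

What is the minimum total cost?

Fill from the cheapest supplier first.
Supplier C (3.0): use full 1800 → 500 L to go.
Supplier 1 at 5.0: take 500 of its 1000 → requirement met.
Supplier 27, Supplier 25, Supplier E, Supplier 21: unused.
Cost = 1800×3.0 + 500×5.0 = 7900.

7900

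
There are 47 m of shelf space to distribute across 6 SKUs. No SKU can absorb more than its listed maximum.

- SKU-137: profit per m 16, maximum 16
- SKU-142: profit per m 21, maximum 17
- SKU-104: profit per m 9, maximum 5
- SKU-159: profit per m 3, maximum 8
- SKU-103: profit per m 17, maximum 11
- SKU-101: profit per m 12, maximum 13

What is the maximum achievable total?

836

Rank by profit per m: SKU-142 21 > SKU-103 17 > SKU-137 16 > SKU-101 12 > SKU-104 9 > SKU-159 3.
Give SKU-142 17 to hit its cap of 17 → 30 left.
SKU-103 takes 11 to reach its cap of 11 → 19 left.
SKU-137: +16 to 16 (cap) → 3 left.
SKU-101: +3 (room for 13) → 3. Pool exhausted.
Total = 16×16 + 21×17 + 17×11 + 12×3 = 836.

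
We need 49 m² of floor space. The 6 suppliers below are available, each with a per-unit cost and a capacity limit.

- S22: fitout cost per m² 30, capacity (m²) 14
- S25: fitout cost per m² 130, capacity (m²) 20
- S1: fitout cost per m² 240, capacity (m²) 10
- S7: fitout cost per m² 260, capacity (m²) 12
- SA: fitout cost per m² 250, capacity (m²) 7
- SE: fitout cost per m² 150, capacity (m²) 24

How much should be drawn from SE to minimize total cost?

Cheapest first:
S22 (30): use full 14 ; 35 m² to go.
S25 at 130: take all 20 m² ; 15 still needed.
Take 15 from SE at 150 to finish.
S1, SA, S7: unused.

15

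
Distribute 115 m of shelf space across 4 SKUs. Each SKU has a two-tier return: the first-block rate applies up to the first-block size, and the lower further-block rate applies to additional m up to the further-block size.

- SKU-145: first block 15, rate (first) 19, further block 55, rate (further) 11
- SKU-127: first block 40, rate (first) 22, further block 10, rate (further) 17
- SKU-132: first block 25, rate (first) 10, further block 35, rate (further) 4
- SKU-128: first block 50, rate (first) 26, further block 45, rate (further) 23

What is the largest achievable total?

2775

Rank every tier by rate: SKU-128/T1 26 > SKU-128/T2 23 > SKU-127/T1 22 > SKU-145/T1 19 > SKU-127/T2 17 > SKU-145/T2 11 > SKU-132/T1 10 > SKU-132/T2 4.
SKU-128/T1 (26): +50 ; 65 left.
Fill SKU-128 T2 block (45 at 23) ; 20 left.
20 remain; put them into SKU-127 T1 at 22.
Total = 26×50 + 23×45 + 22×20 = 2775.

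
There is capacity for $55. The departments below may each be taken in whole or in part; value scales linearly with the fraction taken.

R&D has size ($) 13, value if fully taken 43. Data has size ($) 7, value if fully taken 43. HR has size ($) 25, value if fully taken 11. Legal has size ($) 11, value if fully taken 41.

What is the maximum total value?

Sort by value density: Data 43/7≈6.14, Legal 41/11≈3.73, R&D 43/13≈3.31, HR 11/25≈0.44.
Data: take in full, 7 $ for value 43 — 48 left.
All 11 $ of Legal fit (value 41) — 37 remain.
All 13 $ of R&D fit (value 43) — 24 remain.
Only 24 $ remain; take 24/25 of HR for value 11×24/25 = 10.56.
Total value = 137.56.

137.56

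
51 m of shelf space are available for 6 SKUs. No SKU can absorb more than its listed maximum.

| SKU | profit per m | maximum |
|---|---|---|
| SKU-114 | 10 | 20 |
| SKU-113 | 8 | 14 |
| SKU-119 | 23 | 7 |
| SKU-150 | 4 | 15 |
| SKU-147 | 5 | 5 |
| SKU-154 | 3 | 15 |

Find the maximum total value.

518

Rank by profit per m: SKU-119 23 > SKU-114 10 > SKU-113 8 > SKU-147 5 > SKU-150 4 > SKU-154 3.
SKU-119: +7 to 7 (cap) — 44 left.
SKU-114: +20 to 20 (cap) — 24 left.
Give SKU-113 14 to hit its cap of 14 — 10 left.
SKU-147 takes 5 to reach its cap of 5 — 5 left.
SKU-150 has room for 15 but only 5 remain, so it gets 5.
Total = 10×20 + 8×14 + 23×7 + 4×5 + 5×5 = 518.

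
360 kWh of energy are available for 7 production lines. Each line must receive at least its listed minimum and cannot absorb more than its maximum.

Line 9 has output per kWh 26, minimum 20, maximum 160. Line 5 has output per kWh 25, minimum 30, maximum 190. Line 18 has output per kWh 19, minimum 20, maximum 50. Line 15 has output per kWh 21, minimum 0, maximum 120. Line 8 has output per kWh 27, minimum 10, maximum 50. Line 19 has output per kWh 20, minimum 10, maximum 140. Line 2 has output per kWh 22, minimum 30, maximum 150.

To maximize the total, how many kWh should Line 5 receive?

Meeting every minimum uses 20+30+20+0+10+10+30 = 120 kWh, leaving 240.
Rank by output per kWh: Line 8 27 > Line 9 26 > Line 5 25 > Line 2 22 > Line 15 21 > Line 19 20 > Line 18 19.
Line 8: +40 to 50 (cap) → 200 left.
Line 9 takes 140 more to reach its cap of 160 → 60 left.
Line 5: +60 (room for 160) → 90. Pool exhausted.

90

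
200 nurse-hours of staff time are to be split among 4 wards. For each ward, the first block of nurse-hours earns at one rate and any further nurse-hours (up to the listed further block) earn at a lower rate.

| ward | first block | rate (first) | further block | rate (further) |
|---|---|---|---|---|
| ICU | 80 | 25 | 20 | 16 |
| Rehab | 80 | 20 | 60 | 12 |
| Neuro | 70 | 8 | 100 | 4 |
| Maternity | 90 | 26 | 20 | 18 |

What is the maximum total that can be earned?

4940

Treat each block as its own option and order by rate: Maternity/tier1 26 > ICU/tier1 25 > Rehab/tier1 20 > Maternity/tier2 18 > ICU/tier2 16 > Rehab/tier2 12 > Neuro/tier1 8 > Neuro/tier2 4.
Maternity/tier1 (26): +90 — 110 left.
ICU tier1 at 25: fill all 80 — 30 left.
Rehab/tier1: +30 of 80 at 20; pool empty.
Total = 26×90 + 25×80 + 20×30 = 4940.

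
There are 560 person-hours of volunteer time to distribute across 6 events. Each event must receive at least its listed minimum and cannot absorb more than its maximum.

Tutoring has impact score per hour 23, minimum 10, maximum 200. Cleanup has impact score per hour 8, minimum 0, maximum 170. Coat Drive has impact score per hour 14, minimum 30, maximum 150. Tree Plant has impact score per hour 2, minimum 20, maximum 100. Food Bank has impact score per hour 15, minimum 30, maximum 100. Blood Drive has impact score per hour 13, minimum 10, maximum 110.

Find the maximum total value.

Meeting every minimum uses 10+0+30+20+30+10 = 100 person-hours, leaving 460.
Highest impact score per hour first: Tutoring 23 > Food Bank 15 > Coat Drive 14 > Blood Drive 13 > Cleanup 8 > Tree Plant 2.
Give Tutoring 190 more to hit its cap of 200 → 270 left.
Give Food Bank 70 more to hit its cap of 100 → 200 left.
Give Coat Drive 120 more to hit its cap of 150 → 80 left.
Blood Drive has room for 100 more but only 80 remain, so it gets 90.
Total = 23×200 + 14×150 + 2×20 + 15×100 + 13×90 = 9410.

9410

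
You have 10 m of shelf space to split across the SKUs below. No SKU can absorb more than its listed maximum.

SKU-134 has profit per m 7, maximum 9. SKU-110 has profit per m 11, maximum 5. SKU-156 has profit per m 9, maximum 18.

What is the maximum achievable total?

Highest profit per m first: SKU-110 11 > SKU-156 9 > SKU-134 7.
SKU-110: +5 to 5 (cap) → 5 left.
SKU-156 has room for 18 but only 5 remain, so it gets 5.
Total = 11×5 + 9×5 = 100.

100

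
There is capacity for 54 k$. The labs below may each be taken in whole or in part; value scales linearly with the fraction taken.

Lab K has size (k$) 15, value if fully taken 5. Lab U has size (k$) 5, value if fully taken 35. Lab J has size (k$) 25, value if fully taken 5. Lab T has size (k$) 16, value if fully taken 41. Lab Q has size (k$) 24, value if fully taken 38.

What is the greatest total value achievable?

Best value per unit of size first: Lab U 35/5≈7, Lab T 41/16≈2.56, Lab Q 38/24≈1.58, Lab K 5/15≈0.333, Lab J 5/25≈0.2.
Take all of Lab U (5 k$, value 35) → 49 k$ left.
All 16 k$ of Lab T fit (value 41) → 33 remain.
Lab Q: take in full, 24 k$ for value 38 → 9 left.
Only 9 k$ remain; take 9/15 of Lab K for value 5×9/15 = 3.
Total value = 117.

117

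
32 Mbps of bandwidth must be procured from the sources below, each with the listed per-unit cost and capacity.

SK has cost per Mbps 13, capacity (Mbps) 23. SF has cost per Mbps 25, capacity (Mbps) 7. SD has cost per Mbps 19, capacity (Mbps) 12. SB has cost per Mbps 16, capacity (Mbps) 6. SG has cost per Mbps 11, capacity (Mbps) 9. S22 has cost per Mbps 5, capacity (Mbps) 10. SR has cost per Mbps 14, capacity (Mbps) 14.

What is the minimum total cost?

Fill from the cheapest source first.
S22 (5): use full 10 — 22 Mbps to go.
SG (11): use full 9 — 13 Mbps to go.
SK at 13: take 13 of its 23 — requirement met.
SR, SB, SD, SF: unused.
Cost = 10×5 + 9×11 + 13×13 = 318.

318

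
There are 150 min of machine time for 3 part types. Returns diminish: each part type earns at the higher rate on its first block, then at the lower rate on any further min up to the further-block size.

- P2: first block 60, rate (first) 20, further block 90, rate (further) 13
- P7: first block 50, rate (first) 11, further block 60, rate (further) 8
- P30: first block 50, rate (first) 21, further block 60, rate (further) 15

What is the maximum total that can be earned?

2850

Treat each block as its own option and order by rate: P30/first 21 > P2/first 20 > P30/second 15 > P2/second 13 > P7/first 11 > P7/second 8.
Fill P30 first block (50 at 21) ; 100 left.
Fill P2 first block (60 at 20) ; 40 left.
P30/second: +40 of 60 at 15; pool empty.
Total = 21×50 + 20×60 + 15×40 = 2850.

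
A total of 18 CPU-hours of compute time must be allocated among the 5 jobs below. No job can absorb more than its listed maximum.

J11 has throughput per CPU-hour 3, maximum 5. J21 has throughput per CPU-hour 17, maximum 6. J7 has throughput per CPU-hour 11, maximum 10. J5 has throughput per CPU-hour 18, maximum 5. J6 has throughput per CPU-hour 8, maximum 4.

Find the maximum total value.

Order the jobs by throughput per CPU-hour: J5 18 > J21 17 > J7 11 > J6 8 > J11 3.
Give J5 5 to hit its cap of 5 ; 13 left.
J21 takes 6 to reach its cap of 6 ; 7 left.
Only 7 left; J7 takes them to reach 7.
Total = 17×6 + 11×7 + 18×5 = 269.

269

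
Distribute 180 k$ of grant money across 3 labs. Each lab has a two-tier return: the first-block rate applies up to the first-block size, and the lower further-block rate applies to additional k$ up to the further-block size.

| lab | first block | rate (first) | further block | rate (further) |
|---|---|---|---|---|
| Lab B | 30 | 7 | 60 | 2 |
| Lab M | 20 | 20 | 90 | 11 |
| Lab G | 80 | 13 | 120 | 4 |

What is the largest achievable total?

2320

Order all 6 blocks by rate: Lab M/tier1 20 > Lab G/tier1 13 > Lab M/tier2 11 > Lab B/tier1 7 > Lab G/tier2 4 > Lab B/tier2 2.
Lab M tier1 at 20: fill all 20 — 160 left.
Lab G/tier1 (13): +80 — 80 left.
Lab M tier2 at 11: only 80 left, fill 80.
Total = 20×20 + 13×80 + 11×80 = 2320.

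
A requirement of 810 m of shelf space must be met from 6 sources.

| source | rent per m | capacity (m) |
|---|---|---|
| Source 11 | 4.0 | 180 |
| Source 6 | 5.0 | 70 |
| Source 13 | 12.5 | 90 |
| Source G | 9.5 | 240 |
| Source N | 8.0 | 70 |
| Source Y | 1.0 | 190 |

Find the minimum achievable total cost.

Cheapest first:
Source Y (1.0): use full 190 ; 620 m to go.
Take 180 from Source 11 at 4.0 ; need 440 more.
Take 70 from Source 6 at 5.0 ; need 370 more.
Source N (8.0): use full 70 ; 300 m to go.
Source G at 9.5: take all 240 m ; 60 still needed.
Take 60 from Source 13 at 12.5 to finish.
Cost = 190×1.0 + 180×4.0 + 70×5.0 + 70×8.0 + 240×9.5 + 60×12.5 = 4850.

4850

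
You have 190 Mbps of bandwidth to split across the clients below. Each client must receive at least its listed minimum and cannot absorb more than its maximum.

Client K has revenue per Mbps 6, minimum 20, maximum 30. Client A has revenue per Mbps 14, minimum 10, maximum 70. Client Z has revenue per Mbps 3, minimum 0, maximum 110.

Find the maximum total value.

Meeting every minimum uses 20+10+0 = 30 Mbps, leaving 160.
Highest revenue per Mbps first: Client A 14 > Client K 6 > Client Z 3.
Client A takes 60 more to reach its cap of 70 → 100 left.
Give Client K 10 more to hit its cap of 30 → 90 left.
Client Z has room for 110 more but only 90 remain, so it gets 90.
Total = 6×30 + 14×70 + 3×90 = 1430.

1430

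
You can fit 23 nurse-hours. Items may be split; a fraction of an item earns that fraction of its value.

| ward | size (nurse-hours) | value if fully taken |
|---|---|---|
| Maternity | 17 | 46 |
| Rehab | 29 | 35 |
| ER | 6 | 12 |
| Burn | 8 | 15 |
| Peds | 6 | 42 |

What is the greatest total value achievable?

Rank by value-to-size ratio: Peds 42/6≈7, Maternity 46/17≈2.71, ER 12/6≈2, Burn 15/8≈1.88, Rehab 35/29≈1.21.
Take all of Peds (6 nurse-hours, value 42) ; 17 nurse-hours left.
Take all of Maternity (17 nurse-hours, value 46) ; 0 nurse-hours left.
Total value = 88.

88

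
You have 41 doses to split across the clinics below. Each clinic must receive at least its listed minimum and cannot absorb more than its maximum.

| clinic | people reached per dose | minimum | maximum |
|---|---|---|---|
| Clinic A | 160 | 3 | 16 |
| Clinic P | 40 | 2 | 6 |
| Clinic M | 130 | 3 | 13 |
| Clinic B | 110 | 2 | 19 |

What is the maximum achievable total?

5430

Meeting every minimum uses 3+2+3+2 = 10 doses, leaving 31.
Order the clinics by people reached per dose: Clinic A 160 > Clinic M 130 > Clinic B 110 > Clinic P 40.
Give Clinic A 13 more to hit its cap of 16 ; 18 left.
Clinic M: +10 to 13 (cap) ; 8 left.
Clinic B: +8 (room for 17) → 10. Pool exhausted.
Total = 160×16 + 40×2 + 130×13 + 110×10 = 5430.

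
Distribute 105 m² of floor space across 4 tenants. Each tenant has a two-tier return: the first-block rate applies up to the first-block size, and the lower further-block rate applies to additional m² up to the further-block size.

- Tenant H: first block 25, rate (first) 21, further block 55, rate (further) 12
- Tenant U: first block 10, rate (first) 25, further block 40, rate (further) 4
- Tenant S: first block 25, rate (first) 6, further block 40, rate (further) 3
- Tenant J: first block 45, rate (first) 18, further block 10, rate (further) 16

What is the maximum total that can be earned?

1925

Treat each block as its own option and order by rate: Tenant U/tier1 25 > Tenant H/tier1 21 > Tenant J/tier1 18 > Tenant J/tier2 16 > Tenant H/tier2 12 > Tenant S/tier1 6 > Tenant U/tier2 4 > Tenant S/tier2 3.
Fill Tenant U tier1 block (10 at 25) — 95 left.
Tenant H tier1 at 21: fill all 25 — 70 left.
Fill Tenant J tier1 block (45 at 18) — 25 left.
Tenant J/tier2 (16): +10 — 15 left.
Tenant H/tier2: +15 of 55 at 12; pool empty.
Total = 25×10 + 21×25 + 18×45 + 16×10 + 12×15 = 1925.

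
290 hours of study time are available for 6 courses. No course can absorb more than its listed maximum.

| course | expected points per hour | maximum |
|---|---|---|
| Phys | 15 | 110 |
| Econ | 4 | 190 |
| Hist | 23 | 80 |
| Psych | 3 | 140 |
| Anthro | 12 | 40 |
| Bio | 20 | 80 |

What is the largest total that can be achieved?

5330

Highest expected points per hour first: Hist 23 > Bio 20 > Phys 15 > Anthro 12 > Econ 4 > Psych 3.
Give Hist 80 to hit its cap of 80 ; 210 left.
Bio takes 80 to reach its cap of 80 ; 130 left.
Phys: +110 to 110 (cap) ; 20 left.
Anthro has room for 40 but only 20 remain, so it gets 20.
Total = 15×110 + 23×80 + 12×20 + 20×80 = 5330.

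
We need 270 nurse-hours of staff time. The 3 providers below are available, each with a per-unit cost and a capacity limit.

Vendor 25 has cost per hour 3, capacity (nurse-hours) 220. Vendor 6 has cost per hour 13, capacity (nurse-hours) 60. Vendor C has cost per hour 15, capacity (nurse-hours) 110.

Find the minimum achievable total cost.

Use providers in increasing cost order.
Vendor 25 at 3: take all 220 nurse-hours → 50 still needed.
Take 50 from Vendor 6 at 13 to finish.
Vendor C: unused.
Cost = 220×3 + 50×13 = 1310.

1310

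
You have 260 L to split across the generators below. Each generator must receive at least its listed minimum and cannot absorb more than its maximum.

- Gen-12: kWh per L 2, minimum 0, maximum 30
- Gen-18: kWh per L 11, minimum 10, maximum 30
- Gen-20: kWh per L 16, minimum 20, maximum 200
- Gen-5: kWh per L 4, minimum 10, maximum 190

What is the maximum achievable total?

Meeting every minimum uses 0+10+20+10 = 40 L, leaving 220.
Rank by kWh per L: Gen-20 16 > Gen-18 11 > Gen-5 4 > Gen-12 2.
Gen-20 takes 180 more to reach its cap of 200 → 40 left.
Give Gen-18 20 more to hit its cap of 30 → 20 left.
Gen-5 has room for 180 more but only 20 remain, so it gets 30.
Total = 11×30 + 16×200 + 4×30 = 3650.

3650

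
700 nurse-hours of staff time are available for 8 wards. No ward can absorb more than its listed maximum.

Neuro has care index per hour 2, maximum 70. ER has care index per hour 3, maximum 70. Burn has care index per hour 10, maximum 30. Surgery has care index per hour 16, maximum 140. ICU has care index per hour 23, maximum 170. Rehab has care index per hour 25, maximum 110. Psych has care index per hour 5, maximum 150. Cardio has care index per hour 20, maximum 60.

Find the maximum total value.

11270

Order the wards by care index per hour: Rehab 25 > ICU 23 > Cardio 20 > Surgery 16 > Burn 10 > Psych 5 > ER 3 > Neuro 2.
Give Rehab 110 to hit its cap of 110 → 590 left.
Give ICU 170 to hit its cap of 170 → 420 left.
Cardio takes 60 to reach its cap of 60 → 360 left.
Give Surgery 140 to hit its cap of 140 → 220 left.
Give Burn 30 to hit its cap of 30 → 190 left.
Give Psych 150 to hit its cap of 150 → 40 left.
Only 40 left; ER takes them to reach 40.
Total = 3×40 + 10×30 + 16×140 + 23×170 + 25×110 + 5×150 + 20×60 = 11270.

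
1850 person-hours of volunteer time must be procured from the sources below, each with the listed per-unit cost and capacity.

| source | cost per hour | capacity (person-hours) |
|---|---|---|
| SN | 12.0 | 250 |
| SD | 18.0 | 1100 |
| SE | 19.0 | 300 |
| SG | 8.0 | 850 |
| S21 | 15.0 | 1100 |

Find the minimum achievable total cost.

21050

Fill from the cheapest source first.
Take 850 from SG at 8.0 — need 1000 more.
SN (12.0): use full 250 — 750 person-hours to go.
Take 750 from S21 at 15.0 to finish.
SD, SE: unused.
Cost = 850×8.0 + 250×12.0 + 750×15.0 = 21050.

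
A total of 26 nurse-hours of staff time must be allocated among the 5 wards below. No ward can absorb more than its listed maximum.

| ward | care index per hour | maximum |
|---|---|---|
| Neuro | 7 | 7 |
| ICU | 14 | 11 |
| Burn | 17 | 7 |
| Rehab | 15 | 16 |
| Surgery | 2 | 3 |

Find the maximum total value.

401

Order the wards by care index per hour: Burn 17 > Rehab 15 > ICU 14 > Neuro 7 > Surgery 2.
Give Burn 7 to hit its cap of 7 ; 19 left.
Rehab: +16 to 16 (cap) ; 3 left.
ICU: +3 (room for 11) → 3. Pool exhausted.
Total = 14×3 + 17×7 + 15×16 = 401.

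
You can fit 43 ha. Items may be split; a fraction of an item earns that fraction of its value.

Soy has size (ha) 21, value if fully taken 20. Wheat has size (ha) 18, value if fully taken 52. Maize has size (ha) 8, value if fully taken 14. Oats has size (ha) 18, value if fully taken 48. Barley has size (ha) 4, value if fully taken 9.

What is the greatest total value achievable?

114.25

Sort by value density: Wheat 52/18≈2.89, Oats 48/18≈2.67, Barley 9/4≈2.25, Maize 14/8≈1.75, Soy 20/21≈0.952.
Wheat: take in full, 18 ha for value 52 ; 25 left.
All 18 ha of Oats fit (value 48) ; 7 remain.
All 4 ha of Barley fit (value 9) ; 3 remain.
Fill the last 3 ha with part of Maize: 3/8 of it earns 5.25.
Total value = 114.25.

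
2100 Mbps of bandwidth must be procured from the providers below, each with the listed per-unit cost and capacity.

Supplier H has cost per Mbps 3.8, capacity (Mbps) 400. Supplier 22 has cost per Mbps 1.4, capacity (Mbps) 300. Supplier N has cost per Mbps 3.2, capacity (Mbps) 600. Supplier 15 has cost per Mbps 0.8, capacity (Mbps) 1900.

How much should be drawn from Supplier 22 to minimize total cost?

200

Fill from the cheapest provider first.
Supplier 15 at 0.8: take all 1900 Mbps → 200 still needed.
Supplier 22 at 1.4: take 200 of its 300 → requirement met.
Supplier N, Supplier H: unused.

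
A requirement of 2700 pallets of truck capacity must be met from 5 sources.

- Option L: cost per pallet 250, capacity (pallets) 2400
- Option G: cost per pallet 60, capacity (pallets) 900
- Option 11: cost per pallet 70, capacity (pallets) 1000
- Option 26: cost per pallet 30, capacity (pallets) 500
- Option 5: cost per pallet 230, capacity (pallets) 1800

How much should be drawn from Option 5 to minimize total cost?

300

Fill from the cheapest source first.
Option 26 at 30: take all 500 pallets — 2200 still needed.
Option G at 60: take all 900 pallets — 1300 still needed.
Option 11 (70): use full 1000 — 300 pallets to go.
Take 300 from Option 5 at 230 to finish.
Option L: unused.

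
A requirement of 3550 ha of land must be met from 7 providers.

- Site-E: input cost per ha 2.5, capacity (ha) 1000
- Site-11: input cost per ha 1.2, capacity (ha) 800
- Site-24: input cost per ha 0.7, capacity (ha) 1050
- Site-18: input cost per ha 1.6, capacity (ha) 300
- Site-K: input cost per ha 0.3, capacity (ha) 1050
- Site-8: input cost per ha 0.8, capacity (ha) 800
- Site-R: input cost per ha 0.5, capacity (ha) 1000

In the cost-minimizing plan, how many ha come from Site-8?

Cheapest first:
Take 1050 from Site-K at 0.3 ; need 2500 more.
Site-R (0.5): use full 1000 ; 1500 ha to go.
Site-24 at 0.7: take all 1050 ha ; 450 still needed.
Take 450 from Site-8 at 0.8 to finish.
Site-11, Site-18, Site-E: unused.

450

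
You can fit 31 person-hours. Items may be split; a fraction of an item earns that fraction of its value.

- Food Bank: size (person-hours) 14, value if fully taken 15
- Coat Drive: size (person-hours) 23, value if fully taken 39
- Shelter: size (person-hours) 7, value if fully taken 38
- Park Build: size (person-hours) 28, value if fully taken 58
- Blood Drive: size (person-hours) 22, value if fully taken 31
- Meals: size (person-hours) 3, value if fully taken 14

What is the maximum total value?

95.5

Best value per unit of size first: Shelter 38/7≈5.43, Meals 14/3≈4.67, Park Build 58/28≈2.07, Coat Drive 39/23≈1.7, Blood Drive 31/22≈1.41, Food Bank 15/14≈1.07.
Take all of Shelter (7 person-hours, value 38) → 24 person-hours left.
All 3 person-hours of Meals fit (value 14) → 21 remain.
Only 21 person-hours remain; take 21/28 of Park Build for value 58×21/28 = 43.5.
Total value = 95.5.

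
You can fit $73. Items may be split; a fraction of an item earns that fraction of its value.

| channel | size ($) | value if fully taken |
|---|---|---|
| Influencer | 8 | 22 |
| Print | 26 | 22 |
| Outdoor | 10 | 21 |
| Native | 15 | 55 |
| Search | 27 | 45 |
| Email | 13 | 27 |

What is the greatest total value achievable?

Sort by value density: Native 55/15≈3.67, Influencer 22/8≈2.75, Outdoor 21/10≈2.1, Email 27/13≈2.08, Search 45/27≈1.67, Print 22/26≈0.846.
Take all of Native (15 $, value 55) ; 58 $ left.
All 8 $ of Influencer fit (value 22) ; 50 remain.
Take all of Outdoor (10 $, value 21) ; 40 $ left.
Email: take in full, 13 $ for value 27 ; 27 left.
Search: take in full, 27 $ for value 45 ; 0 left.
Total value = 170.

170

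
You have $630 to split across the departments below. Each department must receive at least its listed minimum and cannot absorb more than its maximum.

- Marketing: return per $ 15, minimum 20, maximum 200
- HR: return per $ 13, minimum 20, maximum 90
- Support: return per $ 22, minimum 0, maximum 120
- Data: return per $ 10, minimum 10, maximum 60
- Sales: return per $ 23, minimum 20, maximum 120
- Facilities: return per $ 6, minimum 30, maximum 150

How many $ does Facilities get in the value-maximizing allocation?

Meeting every minimum uses 20+20+0+10+20+30 = 100 $, leaving 530.
Rank by return per $: Sales 23 > Support 22 > Marketing 15 > HR 13 > Data 10 > Facilities 6.
Give Sales 100 more to hit its cap of 120 — 430 left.
Support: +120 to 120 (cap) — 310 left.
Give Marketing 180 more to hit its cap of 200 — 130 left.
Give HR 70 more to hit its cap of 90 — 60 left.
Give Data 50 more to hit its cap of 60 — 10 left.
Only 10 left; Facilities takes them to reach 40.

40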